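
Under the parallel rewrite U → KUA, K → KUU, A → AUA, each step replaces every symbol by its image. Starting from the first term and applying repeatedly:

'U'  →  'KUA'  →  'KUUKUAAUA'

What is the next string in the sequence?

Apply φ to KUUKUAAUA symbol by symbol: K→KUU, U→KUA, U→KUA, K→KUU, U→KUA, A→AUA, A→AUA, U→KUA, A→AUA; joined: KUU KUA KUA KUU KUA AUA AUA KUA AUA.

KUUKUAKUAKUUKUAAUAAUAKUAAUA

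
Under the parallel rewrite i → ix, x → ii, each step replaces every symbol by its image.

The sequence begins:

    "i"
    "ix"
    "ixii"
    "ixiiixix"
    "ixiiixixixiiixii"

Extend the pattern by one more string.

φ(ixiiixixixiiixii) expands symbol-by-symbol to ix ii ix ix ix ii ix ii ix ii ix ix ix ii ix ix; joining the 16 pieces gives the next term.

ixiiixixixiiixiiixiiixixixiiixix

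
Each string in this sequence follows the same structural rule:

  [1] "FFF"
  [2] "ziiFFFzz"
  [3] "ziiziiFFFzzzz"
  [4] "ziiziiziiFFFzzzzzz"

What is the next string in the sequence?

ziiziiziiziiFFFzzzzzzzz

Every step adds zii to the front and zz to the end of the previous string.
So the next term is zii·ziiziiziiFFFzzzzzz·zz.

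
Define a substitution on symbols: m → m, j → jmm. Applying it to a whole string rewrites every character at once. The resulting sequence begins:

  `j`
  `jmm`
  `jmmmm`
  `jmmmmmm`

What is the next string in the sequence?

Apply φ to jmmmmmm symbol by symbol: j→jmm, m→m, m→m, m→m, m→m, m→m, m→m; joined: jmm m m m m m m.

jmmmmmmmm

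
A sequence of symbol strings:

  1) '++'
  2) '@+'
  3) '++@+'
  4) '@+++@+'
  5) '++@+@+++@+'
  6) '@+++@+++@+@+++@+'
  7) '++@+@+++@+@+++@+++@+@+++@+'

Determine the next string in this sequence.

Each term (from the third on) is the two preceding terms concatenated in order: term 3 = ++·@+ = ++@+.
Continuing: @+++@+++@+@+++@+ · ++@+@+++@+@+++@+++@+@+++@+ gives term 8.

@+++@+++@+@+++@+++@+@+++@+@+++@+++@+@+++@+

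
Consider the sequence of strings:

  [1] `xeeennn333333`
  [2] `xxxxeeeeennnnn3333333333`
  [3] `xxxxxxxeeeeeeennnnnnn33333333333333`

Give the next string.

xxxxxxxxxxeeeeeeeeennnnnnnnn333333333333333333

Term n consists of 3n-2 x's, followed by 2n+1 e's, followed by 2n+1 n's, followed by 4n+2 3's (n = 1, 2, …).
Setting n = 4 gives 10, 9, 9, 18 characters in each block.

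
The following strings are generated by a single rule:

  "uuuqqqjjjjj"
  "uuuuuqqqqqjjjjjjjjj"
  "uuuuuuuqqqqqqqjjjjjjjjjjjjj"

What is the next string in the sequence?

Each string has the form u^{2n+1} q^{2n+1} j^{4n+1} (n = 1, 2, …).
For the next term, n = 4, so the run lengths are 9, 9, 17.

uuuuuuuuuqqqqqqqqqjjjjjjjjjjjjjjjjj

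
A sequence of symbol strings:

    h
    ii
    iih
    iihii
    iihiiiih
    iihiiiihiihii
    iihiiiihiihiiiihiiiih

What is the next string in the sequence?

This is a Fibonacci-style word recurrence s(k) = s(k−1)·s(k−2): e.g. ii·h = iih.
So term 8 is iihiiiihiihiiiihiiiih·iihiiiihiihii.

iihiiiihiihiiiihiiiihiihiiiihiihii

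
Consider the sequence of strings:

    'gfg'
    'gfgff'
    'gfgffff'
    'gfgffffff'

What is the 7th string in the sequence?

The strings grow by a fixed suffix ff each time.
From gfgffffff, 3 further steps: gfgffffff → gfgffffffff → gfgffffffffff → (answer).

gfgffffffffffff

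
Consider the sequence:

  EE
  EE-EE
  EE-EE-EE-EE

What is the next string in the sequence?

s(k+1) = s(k)·-·s(k) — each term doubles the last with '-' between the halves.
Doubling EE-EE-EE-EE with '-' between the halves:

EE-EE-EE-EE-EE-EE-EE-EE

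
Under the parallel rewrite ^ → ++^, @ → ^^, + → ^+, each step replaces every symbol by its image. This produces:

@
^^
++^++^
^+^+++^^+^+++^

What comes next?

Rewriting the 14 symbols of ^+^+++^^+^+++^ one by one yields ++^ ^+ ++^ ^+ ^+ ^+ ++^ ++^ ^+ ++^ ^+ ^+ ^+ ++^; concatenated:

++^^+++^^+^+^+++^++^^+++^^+^+^+++^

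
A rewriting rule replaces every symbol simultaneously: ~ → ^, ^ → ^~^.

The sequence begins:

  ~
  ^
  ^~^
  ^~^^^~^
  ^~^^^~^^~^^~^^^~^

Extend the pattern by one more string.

Replace each of the 17 characters of ^~^^^~^^~^^~^^^~^ in place — ^~^ ^ ^~^ ^~^ ^~^ ^ ^~^ ^~^ ^ ^~^ ^~^ ^ ^~^ ^~^ ^~^ ^ ^~^ — and concatenate.

^~^^^~^^~^^~^^^~^^~^^^~^^~^^^~^^~^^~^^^~^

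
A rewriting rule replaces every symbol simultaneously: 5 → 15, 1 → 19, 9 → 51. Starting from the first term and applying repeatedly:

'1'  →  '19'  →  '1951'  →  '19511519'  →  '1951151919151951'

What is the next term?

19511519191519511951191519511519

Replace each of the 16 characters of 1951151919151951 in place — 19 51 15 19 19 15 19 51 19 51 19 15 19 51 15 19 — and concatenate.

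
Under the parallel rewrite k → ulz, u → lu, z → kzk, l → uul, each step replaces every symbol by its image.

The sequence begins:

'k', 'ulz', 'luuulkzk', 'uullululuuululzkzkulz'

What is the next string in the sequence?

luluuuluulluuulluuullululuuulluuulkzkulzkzkulzluuulkzk

φ(uullululuuululzkzkulz) expands symbol-by-symbol to lu lu uul uul lu uul lu uul lu lu lu uul lu uul kzk ulz kzk ulz lu uul kzk; joining the 21 pieces gives the next term.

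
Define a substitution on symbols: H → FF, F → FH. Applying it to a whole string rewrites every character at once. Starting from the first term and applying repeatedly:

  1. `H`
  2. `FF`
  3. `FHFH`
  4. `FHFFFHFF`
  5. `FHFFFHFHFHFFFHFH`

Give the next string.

Rewriting the 16 symbols of FHFFFHFHFHFFFHFH one by one yields FH FF FH FH FH FF FH FF FH FF FH FH FH FF FH FF; concatenated:

FHFFFHFHFHFFFHFFFHFFFHFHFHFFFHFF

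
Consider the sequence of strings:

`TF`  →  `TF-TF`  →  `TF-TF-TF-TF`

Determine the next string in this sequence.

TF-TF-TF-TF-TF-TF-TF-TF

Every step duplicates the string with '-' between the halves.
So the next term is two copies of TF-TF-TF-TF with '-' between the halves.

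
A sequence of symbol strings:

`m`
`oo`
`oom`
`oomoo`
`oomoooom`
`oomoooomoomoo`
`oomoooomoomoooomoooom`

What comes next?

oomoooomoomoooomoooomoomoooomoomoo

This is a Fibonacci-style word recurrence s(k) = s(k−1)·s(k−2): e.g. oo·m = oom.
So term 8 is oomoooomoomoooomoooom·oomoooomoomoo.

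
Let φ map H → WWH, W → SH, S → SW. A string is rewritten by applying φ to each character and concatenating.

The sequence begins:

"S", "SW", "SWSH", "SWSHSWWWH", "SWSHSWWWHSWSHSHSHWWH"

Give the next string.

Rewriting the 20 symbols of SWSHSWWWHSWSHSHSHWWH one by one yields SW SH SW WWH SW SH SH SH WWH SW SH SW WWH SW WWH SW WWH SH SH WWH; concatenated:

SWSHSWWWHSWSHSHSHWWHSWSHSWWWHSWWWHSWWWHSHSHWWH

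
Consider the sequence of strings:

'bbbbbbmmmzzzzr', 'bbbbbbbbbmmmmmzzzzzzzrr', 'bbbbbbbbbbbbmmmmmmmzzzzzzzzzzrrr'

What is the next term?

bbbbbbbbbbbbbbbmmmmmmmmmzzzzzzzzzzzzzrrrr

Reading off run lengths: b runs 6, 9, 12; m runs 3, 5, 7; z runs 4, 7, 10; r runs 1, 2, 3 — each is linear in n, where the shown terms are n = 2, 3, 4.
For the next term, n = 5, so the run lengths are 15, 9, 13, 4.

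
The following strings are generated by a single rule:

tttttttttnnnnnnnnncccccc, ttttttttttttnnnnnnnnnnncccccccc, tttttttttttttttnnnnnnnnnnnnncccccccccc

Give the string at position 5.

Each string has the form t^{3n} n^{2n+3} c^{2n}, where the shown terms are n = 3, 4, 5.
At n = 7 the blocks have lengths 21, 17, 14.

tttttttttttttttttttttnnnnnnnnnnnnnnnnncccccccccccccc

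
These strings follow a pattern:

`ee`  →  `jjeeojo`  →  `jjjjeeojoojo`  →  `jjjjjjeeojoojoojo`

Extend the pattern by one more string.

jjjjjjjjeeojoojoojoojo

Every step adds jj to the front and ojo to the end of the previous string.
One more step from jjjjjjeeojoojoojo gives the answer.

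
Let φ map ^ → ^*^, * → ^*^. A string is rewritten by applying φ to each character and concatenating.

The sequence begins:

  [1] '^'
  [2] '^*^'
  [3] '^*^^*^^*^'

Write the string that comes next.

^*^^*^^*^^*^^*^^*^^*^^*^^*^

Apply φ to ^*^^*^^*^ symbol by symbol: ^→^*^, *→^*^, ^→^*^, ^→^*^, *→^*^, ^→^*^, ^→^*^, *→^*^, ^→^*^; joined: ^*^ ^*^ ^*^ ^*^ ^*^ ^*^ ^*^ ^*^ ^*^.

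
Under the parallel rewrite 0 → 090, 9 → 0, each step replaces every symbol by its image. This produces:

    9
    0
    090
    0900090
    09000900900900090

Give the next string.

09000900900900090090009009000900900900090

φ(09000900900900090) expands symbol-by-symbol to 090 0 090 090 090 0 090 090 0 090 090 0 090 090 090 0 090; joining the 17 pieces gives the next term.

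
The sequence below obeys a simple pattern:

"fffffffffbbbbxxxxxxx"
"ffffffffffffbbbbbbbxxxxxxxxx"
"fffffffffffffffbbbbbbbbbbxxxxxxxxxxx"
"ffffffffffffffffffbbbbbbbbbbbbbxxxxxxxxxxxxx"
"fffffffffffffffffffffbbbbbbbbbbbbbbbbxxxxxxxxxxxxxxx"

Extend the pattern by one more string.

The n-th term is 3n+3 f's then 3n-2 b's then 2n+3 x's, where the shown terms are n = 2, 3, 4, 5, 6.
For the next term, n = 7, so the run lengths are 24, 19, 17.

ffffffffffffffffffffffffbbbbbbbbbbbbbbbbbbbxxxxxxxxxxxxxxxxx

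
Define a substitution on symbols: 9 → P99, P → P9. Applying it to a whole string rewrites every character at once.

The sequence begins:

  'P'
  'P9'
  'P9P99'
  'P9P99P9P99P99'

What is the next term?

P9P99P9P99P99P9P99P9P99P99P9P99P99

Applying the rule to each of the 13 symbols of P9P99P9P99P99 gives the pieces P9 P99 P9 P99 P99 P9 P99 P9 P99 P99 P9 P99 P99, which concatenate to the answer.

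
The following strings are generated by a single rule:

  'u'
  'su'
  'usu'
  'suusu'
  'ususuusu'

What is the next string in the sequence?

Each term (from the third on) is the two preceding terms concatenated in order: term 3 = u·su = usu.
So term 6 is suusu·ususuusu.

suusuususuusu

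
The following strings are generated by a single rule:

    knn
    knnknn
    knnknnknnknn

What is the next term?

Every step duplicates the string.
One more doubling of knnknnknnknn gives the answer.

knnknnknnknnknnknnknnknn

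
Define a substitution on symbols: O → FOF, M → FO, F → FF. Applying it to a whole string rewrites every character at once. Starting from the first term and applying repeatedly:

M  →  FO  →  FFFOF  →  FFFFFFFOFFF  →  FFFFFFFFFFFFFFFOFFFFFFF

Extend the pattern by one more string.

Applying the rule to each of the 23 symbols of FFFFFFFFFFFFFFFOFFFFFFF gives the pieces FF FF FF FF FF FF FF FF FF FF FF FF FF FF FF FOF FF FF FF FF FF FF FF, which concatenate to the answer.

FFFFFFFFFFFFFFFFFFFFFFFFFFFFFFFOFFFFFFFFFFFFFFF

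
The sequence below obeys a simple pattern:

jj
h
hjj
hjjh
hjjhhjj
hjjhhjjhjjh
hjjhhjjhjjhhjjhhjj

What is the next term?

hjjhhjjhjjhhjjhhjjhjjhhjjhjjh

From term 3 onward, concatenate the last term with the second-to-last: h·jj = hjj, hjj·h = hjjh, …
The next term joins hjjhhjjhjjhhjjhhjj and hjjhhjjhjjh.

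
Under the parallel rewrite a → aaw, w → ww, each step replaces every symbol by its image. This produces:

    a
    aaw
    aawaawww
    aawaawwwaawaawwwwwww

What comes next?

aawaawwwaawaawwwwwwwaawaawwwaawaawwwwwwwwwwwwwww

Applying the rule to each of the 20 symbols of aawaawwwaawaawwwwwww gives the pieces aaw aaw ww aaw aaw ww ww ww aaw aaw ww aaw aaw ww ww ww ww ww ww ww, which concatenate to the answer.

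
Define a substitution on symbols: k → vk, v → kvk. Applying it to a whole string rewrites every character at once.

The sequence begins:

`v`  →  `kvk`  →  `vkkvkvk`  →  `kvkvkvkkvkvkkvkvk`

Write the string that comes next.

vkkvkvkkvkvkkvkvkvkkvkvkkvkvkvkkvkvkkvkvk

Applying the rule to each of the 17 symbols of kvkvkvkkvkvkkvkvk gives the pieces vk kvk vk kvk vk kvk vk vk kvk vk kvk vk vk kvk vk kvk vk, which concatenate to the answer.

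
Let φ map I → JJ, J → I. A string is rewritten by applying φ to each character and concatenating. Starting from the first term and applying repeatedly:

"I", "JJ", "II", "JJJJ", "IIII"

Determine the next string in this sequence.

Rewriting each symbol of IIII: I→JJ, I→JJ, I→JJ, I→JJ, which concatenates to JJ JJ JJ JJ.

JJJJJJJJ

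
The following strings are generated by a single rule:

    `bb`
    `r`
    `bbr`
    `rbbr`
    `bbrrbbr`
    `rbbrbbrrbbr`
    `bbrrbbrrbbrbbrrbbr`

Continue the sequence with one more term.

From term 3 onward, concatenate the second-to-last term with the last: bb·r = bbr, r·bbr = rbbr, …
Continuing: rbbrbbrrbbr · bbrrbbrrbbrbbrrbbr gives term 8.

rbbrbbrrbbrbbrrbbrrbbrbbrrbbr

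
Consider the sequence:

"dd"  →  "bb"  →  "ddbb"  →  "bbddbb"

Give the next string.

ddbbbbddbb

From term 3 onward, concatenate the second-to-last term with the last: dd·bb = ddbb, bb·ddbb = bbddbb, …
The next term joins ddbb and bbddbb.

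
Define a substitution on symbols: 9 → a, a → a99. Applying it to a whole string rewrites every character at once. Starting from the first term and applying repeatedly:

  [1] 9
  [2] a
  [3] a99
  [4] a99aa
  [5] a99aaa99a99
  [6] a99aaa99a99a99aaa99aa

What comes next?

Rewriting the 21 symbols of a99aaa99a99a99aaa99aa one by one yields a99 a a a99 a99 a99 a a a99 a a a99 a a a99 a99 a99 a a a99 a99; concatenated:

a99aaa99a99a99aaa99aaa99aaa99a99a99aaa99a99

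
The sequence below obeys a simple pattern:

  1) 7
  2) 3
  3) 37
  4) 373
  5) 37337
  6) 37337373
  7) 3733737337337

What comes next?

From term 3 onward, concatenate the last term with the second-to-last: 3·7 = 37, 37·3 = 373, …
Continuing: 3733737337337 · 37337373 gives term 8.

373373733733737337373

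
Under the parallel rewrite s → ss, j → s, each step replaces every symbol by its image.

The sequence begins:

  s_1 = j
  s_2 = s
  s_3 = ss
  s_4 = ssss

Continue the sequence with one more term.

ssssssss

Expanding ssss: s→ss, s→ss, s→ss, s→ss. Concatenated: ss ss ss ss.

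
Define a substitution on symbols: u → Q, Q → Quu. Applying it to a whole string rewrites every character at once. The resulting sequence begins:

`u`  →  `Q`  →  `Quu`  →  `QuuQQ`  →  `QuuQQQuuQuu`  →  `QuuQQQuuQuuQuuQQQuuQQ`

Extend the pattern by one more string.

Rewriting the 21 symbols of QuuQQQuuQuuQuuQQQuuQQ one by one yields Quu Q Q Quu Quu Quu Q Q Quu Q Q Quu Q Q Quu Quu Quu Q Q Quu Quu; concatenated:

QuuQQQuuQuuQuuQQQuuQQQuuQQQuuQuuQuuQQQuuQuu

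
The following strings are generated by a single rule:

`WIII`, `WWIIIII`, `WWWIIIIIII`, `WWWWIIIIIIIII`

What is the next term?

WWWWWIIIIIIIIIII

Each string has the form W^{n-1} I^{2n-1}, where the shown terms are n = 2, 3, 4, 5.
For the next term, n = 6, so the run lengths are 5, 11.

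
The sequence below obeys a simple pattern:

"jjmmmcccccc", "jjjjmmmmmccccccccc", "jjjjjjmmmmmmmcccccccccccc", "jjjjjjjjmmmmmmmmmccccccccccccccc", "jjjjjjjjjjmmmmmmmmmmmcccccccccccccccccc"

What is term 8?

Term n consists of 2n j's, followed by 2n+1 m's, followed by 3n+3 c's (n = 1, 2, …).
At n = 8 the blocks have lengths 16, 17, 27.

jjjjjjjjjjjjjjjjmmmmmmmmmmmmmmmmmccccccccccccccccccccccccccc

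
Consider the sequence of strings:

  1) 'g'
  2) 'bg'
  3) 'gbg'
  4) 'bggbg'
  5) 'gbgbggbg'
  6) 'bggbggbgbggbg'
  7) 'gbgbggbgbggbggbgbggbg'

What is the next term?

From term 3 onward, concatenate the second-to-last term with the last: g·bg = gbg, bg·gbg = bggbg, …
So term 8 is bggbggbgbggbg·gbgbggbgbggbggbgbggbg.

bggbggbgbggbggbgbggbgbggbggbgbggbg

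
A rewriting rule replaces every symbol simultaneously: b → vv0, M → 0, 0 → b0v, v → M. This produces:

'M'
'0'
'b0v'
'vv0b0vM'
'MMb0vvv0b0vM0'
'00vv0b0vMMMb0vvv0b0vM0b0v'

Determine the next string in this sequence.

φ(00vv0b0vMMMb0vvv0b0vM0b0v) expands symbol-by-symbol to b0v b0v M M b0v vv0 b0v M 0 0 0 vv0 b0v M M M b0v vv0 b0v M 0 b0v vv0 b0v M; joining the 25 pieces gives the next term.

b0vb0vMMb0vvv0b0vM000vv0b0vMMMb0vvv0b0vM0b0vvv0b0vM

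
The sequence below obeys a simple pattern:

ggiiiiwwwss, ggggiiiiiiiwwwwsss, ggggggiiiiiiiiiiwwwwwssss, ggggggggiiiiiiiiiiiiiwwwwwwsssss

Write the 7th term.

Term n consists of 2n g's, followed by 3n+1 i's, followed by n+2 w's, followed by n+1 s's (n = 1, 2, …).
At n = 7 the blocks have lengths 14, 22, 9, 8.

ggggggggggggggiiiiiiiiiiiiiiiiiiiiiiwwwwwwwwwssssssss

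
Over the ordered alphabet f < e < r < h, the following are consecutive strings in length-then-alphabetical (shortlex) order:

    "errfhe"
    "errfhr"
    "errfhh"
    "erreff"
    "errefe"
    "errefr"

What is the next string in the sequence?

errefh

Treat errefr as a base-4 numeral over the given alphabet and add one, carrying through any trailing h's.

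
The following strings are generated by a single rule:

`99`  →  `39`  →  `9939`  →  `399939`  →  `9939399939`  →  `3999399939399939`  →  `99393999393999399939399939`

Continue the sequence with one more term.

This is a Fibonacci-style word recurrence s(k) = s(k−2)·s(k−1): e.g. 99·39 = 9939.
Continuing: 3999399939399939 · 99393999393999399939399939 gives term 8.

399939993939993999393999393999399939399939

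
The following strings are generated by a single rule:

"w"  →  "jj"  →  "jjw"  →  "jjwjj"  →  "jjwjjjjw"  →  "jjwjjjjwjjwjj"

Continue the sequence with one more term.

Each term (from the third on) is the previous term followed by the one before it: term 3 = jj·w = jjw.
Continuing: jjwjjjjwjjwjj · jjwjjjjw gives term 7.

jjwjjjjwjjwjjjjwjjjjw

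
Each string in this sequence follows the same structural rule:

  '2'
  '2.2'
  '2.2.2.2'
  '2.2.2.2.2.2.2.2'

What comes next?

s(k+1) = s(k)·.·s(k) — each term doubles the last with '.' between the halves.
Doubling 2.2.2.2.2.2.2.2 with '.' between the halves:

2.2.2.2.2.2.2.2.2.2.2.2.2.2.2.2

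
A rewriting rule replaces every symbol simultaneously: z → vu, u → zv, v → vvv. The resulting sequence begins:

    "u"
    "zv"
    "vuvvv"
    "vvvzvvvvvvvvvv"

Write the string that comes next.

φ(vvvzvvvvvvvvvv) expands symbol-by-symbol to vvv vvv vvv vu vvv vvv vvv vvv vvv vvv vvv vvv vvv vvv; joining the 14 pieces gives the next term.

vvvvvvvvvvuvvvvvvvvvvvvvvvvvvvvvvvvvvvvvv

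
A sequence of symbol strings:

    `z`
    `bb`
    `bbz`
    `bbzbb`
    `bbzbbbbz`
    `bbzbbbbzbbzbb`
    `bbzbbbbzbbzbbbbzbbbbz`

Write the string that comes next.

From term 3 onward, concatenate the last term with the second-to-last: bb·z = bbz, bbz·bb = bbzbb, …
The next term joins bbzbbbbzbbzbbbbzbbbbz and bbzbbbbzbbzbb.

bbzbbbbzbbzbbbbzbbbbzbbzbbbbzbbzbb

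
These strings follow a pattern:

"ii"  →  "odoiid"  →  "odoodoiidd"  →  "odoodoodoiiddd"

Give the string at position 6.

s(k+1) = odo·s(k)·d, so each term gains odo as a prefix and d as a suffix.
From odoodoodoiiddd, 2 further steps: odoodoodoiiddd → odoodoodoodoiidddd → (answer).

odoodoodoodoodoiiddddd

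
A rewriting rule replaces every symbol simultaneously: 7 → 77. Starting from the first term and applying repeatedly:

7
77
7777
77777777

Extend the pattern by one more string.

Apply φ to 77777777 symbol by symbol: 7→77, 7→77, 7→77, 7→77, 7→77, 7→77, 7→77, 7→77; joined: 77 77 77 77 77 77 77 77.

7777777777777777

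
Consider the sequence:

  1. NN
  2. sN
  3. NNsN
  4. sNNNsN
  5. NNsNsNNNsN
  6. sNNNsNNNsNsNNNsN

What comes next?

Each term (from the third on) is the two preceding terms concatenated in order: term 3 = NN·sN = NNsN.
The next term joins NNsNsNNNsN and sNNNsNNNsNsNNNsN.

NNsNsNNNsNsNNNsNNNsNsNNNsN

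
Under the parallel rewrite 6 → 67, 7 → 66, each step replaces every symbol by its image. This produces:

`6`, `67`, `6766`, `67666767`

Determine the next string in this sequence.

Rewriting each symbol of 67666767: 6→67, 7→66, 6→67, 6→67, 6→67, 7→66, 6→67, 7→66, which concatenates to 67 66 67 67 67 66 67 66.

6766676767666766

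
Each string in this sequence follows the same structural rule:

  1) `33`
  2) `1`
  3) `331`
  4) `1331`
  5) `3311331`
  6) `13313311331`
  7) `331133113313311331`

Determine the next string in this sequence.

This is a Fibonacci-style word recurrence s(k) = s(k−2)·s(k−1): e.g. 33·1 = 331.
The next term joins 13313311331 and 331133113313311331.

13313311331331133113313311331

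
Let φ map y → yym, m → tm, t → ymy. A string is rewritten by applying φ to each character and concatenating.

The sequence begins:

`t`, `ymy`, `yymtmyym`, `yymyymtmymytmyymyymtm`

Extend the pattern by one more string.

Rewriting the 21 symbols of yymyymtmymytmyymyymtm one by one yields yym yym tm yym yym tm ymy tm yym tm yym ymy tm yym yym tm yym yym tm ymy tm; concatenated:

yymyymtmyymyymtmymytmyymtmyymymytmyymyymtmyymyymtmymytm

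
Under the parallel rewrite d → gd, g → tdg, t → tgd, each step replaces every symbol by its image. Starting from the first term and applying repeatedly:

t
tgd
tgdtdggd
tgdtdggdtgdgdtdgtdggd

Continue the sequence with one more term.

tgdtdggdtgdgdtdgtdggdtgdtdggdtdggdtgdgdtdgtgdgdtdgtdggd

Replace each of the 21 characters of tgdtdggdtgdgdtdgtdggd in place — tgd tdg gd tgd gd tdg tdg gd tgd tdg gd tdg gd tgd gd tdg tgd gd tdg tdg gd — and concatenate.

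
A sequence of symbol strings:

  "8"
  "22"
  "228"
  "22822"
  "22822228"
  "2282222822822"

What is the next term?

Each term (from the third on) is the previous term followed by the one before it: term 3 = 22·8 = 228.
So term 7 is 2282222822822·22822228.

228222282282222822228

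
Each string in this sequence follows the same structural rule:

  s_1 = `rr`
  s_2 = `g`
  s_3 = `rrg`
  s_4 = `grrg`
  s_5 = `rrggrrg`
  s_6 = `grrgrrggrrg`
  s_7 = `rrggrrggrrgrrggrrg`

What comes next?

Each term (from the third on) is the two preceding terms concatenated in order: term 3 = rr·g = rrg.
So term 8 is grrgrrggrrg·rrggrrggrrgrrggrrg.

grrgrrggrrgrrggrrggrrgrrggrrg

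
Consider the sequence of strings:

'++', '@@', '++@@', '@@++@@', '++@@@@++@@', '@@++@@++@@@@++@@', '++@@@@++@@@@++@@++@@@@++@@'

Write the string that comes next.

@@++@@++@@@@++@@++@@@@++@@@@++@@++@@@@++@@

Each term (from the third on) is the two preceding terms concatenated in order: term 3 = ++·@@ = ++@@.
So term 8 is @@++@@++@@@@++@@·++@@@@++@@@@++@@++@@@@++@@.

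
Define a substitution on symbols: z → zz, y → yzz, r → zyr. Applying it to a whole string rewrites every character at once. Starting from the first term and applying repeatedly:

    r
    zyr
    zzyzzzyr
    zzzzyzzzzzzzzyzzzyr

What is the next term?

zzzzzzzzyzzzzzzzzzzzzzzzzzzyzzzzzzzzyzzzyr

Applying the rule to each of the 19 symbols of zzzzyzzzzzzzzyzzzyr gives the pieces zz zz zz zz yzz zz zz zz zz zz zz zz zz yzz zz zz zz yzz zyr, which concatenate to the answer.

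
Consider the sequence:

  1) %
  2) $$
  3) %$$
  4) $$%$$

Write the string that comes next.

From term 3 onward, concatenate the second-to-last term with the last: %·$$ = %$$, $$·%$$ = $$%$$, …
The next term joins %$$ and $$%$$.

%$$$$%$$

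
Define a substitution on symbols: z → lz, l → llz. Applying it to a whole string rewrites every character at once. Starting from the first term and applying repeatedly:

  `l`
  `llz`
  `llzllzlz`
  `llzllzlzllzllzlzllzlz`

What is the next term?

Applying the rule to each of the 21 symbols of llzllzlzllzllzlzllzlz gives the pieces llz llz lz llz llz lz llz lz llz llz lz llz llz lz llz lz llz llz lz llz lz, which concatenate to the answer.

llzllzlzllzllzlzllzlzllzllzlzllzllzlzllzlzllzllzlzllzlz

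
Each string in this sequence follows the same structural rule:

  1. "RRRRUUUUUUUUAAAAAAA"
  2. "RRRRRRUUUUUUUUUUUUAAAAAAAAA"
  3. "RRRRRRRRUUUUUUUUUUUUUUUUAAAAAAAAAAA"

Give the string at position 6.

Reading off run lengths: R runs 4, 6, 8; U runs 8, 12, 16; A runs 7, 9, 11 — each is linear in n, where the shown terms are n = 2, 3, 4.
At n = 7 the blocks have lengths 14, 28, 17.

RRRRRRRRRRRRRRUUUUUUUUUUUUUUUUUUUUUUUUUUUUAAAAAAAAAAAAAAAAA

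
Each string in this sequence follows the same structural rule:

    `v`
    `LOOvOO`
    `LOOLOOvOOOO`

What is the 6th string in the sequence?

Every step adds LOO to the front and OO to the end of the previous string.
From LOOLOOvOOOO, 3 further steps: LOOLOOvOOOO → LOOLOOLOOvOOOOOO → LOOLOOLOOLOOvOOOOOOOO → (answer).

LOOLOOLOOLOOLOOvOOOOOOOOOO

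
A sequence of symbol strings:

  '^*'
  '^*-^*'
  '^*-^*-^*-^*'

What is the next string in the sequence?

^*-^*-^*-^*-^*-^*-^*-^*

Each string is two copies of the previous one joined by '-'.
So the next term is two copies of ^*-^*-^*-^* with '-' between the halves.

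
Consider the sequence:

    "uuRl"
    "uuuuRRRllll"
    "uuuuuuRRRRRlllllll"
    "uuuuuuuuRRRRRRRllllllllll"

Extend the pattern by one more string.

Each string has the form u^{2n} R^{2n-1} l^{3n-2} (n = 1, 2, …).
For the next term, n = 5, so the run lengths are 10, 9, 13.

uuuuuuuuuuRRRRRRRRRlllllllllllll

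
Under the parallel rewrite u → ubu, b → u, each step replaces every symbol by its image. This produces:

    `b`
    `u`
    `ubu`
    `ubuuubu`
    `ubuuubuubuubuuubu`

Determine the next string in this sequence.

Rewriting the 17 symbols of ubuuubuubuubuuubu one by one yields ubu u ubu ubu ubu u ubu ubu u ubu ubu u ubu ubu ubu u ubu; concatenated:

ubuuubuubuubuuubuubuuubuubuuubuubuubuuubu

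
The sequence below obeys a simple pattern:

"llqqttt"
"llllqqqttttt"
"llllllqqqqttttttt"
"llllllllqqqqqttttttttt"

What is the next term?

llllllllllqqqqqqttttttttttt

Term n consists of 2n l's, followed by n+1 q's, followed by 2n+1 t's (n = 1, 2, …).
For the next term, n = 5, so the run lengths are 10, 6, 11.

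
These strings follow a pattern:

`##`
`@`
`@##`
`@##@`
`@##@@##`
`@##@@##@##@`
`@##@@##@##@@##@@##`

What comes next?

@##@@##@##@@##@@##@##@@##@##@

Each term (from the third on) is the previous term followed by the one before it: term 3 = @·## = @##.
The next term joins @##@@##@##@@##@@## and @##@@##@##@.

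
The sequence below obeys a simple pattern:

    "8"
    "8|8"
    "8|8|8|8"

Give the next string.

8|8|8|8|8|8|8|8

Every step duplicates the string with '|' between the halves.
So the next term is two copies of 8|8|8|8 with '|' between the halves.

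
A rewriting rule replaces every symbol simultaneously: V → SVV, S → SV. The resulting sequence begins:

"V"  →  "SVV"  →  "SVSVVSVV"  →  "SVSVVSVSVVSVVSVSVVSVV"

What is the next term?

φ(SVSVVSVSVVSVVSVSVVSVV) expands symbol-by-symbol to SV SVV SV SVV SVV SV SVV SV SVV SVV SV SVV SVV SV SVV SV SVV SVV SV SVV SVV; joining the 21 pieces gives the next term.

SVSVVSVSVVSVVSVSVVSVSVVSVVSVSVVSVVSVSVVSVSVVSVVSVSVVSVV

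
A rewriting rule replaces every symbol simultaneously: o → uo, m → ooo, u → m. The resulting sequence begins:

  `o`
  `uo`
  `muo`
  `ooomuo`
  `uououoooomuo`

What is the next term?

muomuomuouououoooomuo

Rewriting each symbol of uououoooomuo: u→m, o→uo, u→m, o→uo, u→m, o→uo, o→uo, o→uo, o→uo, m→ooo, u→m, o→uo, which concatenates to m uo m uo m uo uo uo uo ooo m uo.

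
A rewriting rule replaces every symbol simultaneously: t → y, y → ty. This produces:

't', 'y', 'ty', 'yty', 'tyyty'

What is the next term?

ytytyyty

Expanding tyyty: t→y, y→ty, y→ty, t→y, y→ty. Concatenated: y ty ty y ty.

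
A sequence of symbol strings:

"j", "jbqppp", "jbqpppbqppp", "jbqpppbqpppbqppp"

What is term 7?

jbqpppbqpppbqpppbqpppbqpppbqppp

The strings grow by a fixed suffix bqppp each time.
From jbqpppbqpppbqppp, 3 further steps: jbqpppbqpppbqppp → jbqpppbqpppbqpppbqppp → jbqpppbqpppbqpppbqpppbqppp → (answer).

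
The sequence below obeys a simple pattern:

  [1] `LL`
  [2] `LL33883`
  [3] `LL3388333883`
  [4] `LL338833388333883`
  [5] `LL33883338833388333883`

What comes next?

Every step adds 33883 to the end: s(k+1) = s(k)·33883.
One more step from LL33883338833388333883 gives the answer.

LL3388333883338833388333883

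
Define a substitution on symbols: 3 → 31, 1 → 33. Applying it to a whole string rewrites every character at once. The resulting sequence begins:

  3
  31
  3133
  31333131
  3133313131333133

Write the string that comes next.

31333131313331333133313131333131

Applying the rule to each of the 16 symbols of 3133313131333133 gives the pieces 31 33 31 31 31 33 31 33 31 33 31 31 31 33 31 31, which concatenate to the answer.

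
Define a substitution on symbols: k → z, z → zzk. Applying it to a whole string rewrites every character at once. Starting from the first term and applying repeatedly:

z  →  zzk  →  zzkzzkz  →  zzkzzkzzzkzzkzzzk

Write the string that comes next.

Rewriting the 17 symbols of zzkzzkzzzkzzkzzzk one by one yields zzk zzk z zzk zzk z zzk zzk zzk z zzk zzk z zzk zzk zzk z; concatenated:

zzkzzkzzzkzzkzzzkzzkzzkzzzkzzkzzzkzzkzzkz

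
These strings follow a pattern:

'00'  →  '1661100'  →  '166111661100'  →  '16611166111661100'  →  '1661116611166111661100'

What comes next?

Each term is the previous one with 16611 prepended.
Applying this once more to 1661116611166111661100:

166111661116611166111661100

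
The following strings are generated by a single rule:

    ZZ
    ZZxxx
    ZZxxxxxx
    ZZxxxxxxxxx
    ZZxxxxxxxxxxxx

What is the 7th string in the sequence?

Each term is the previous one with xxx appended.
From ZZxxxxxxxxxxxx, 2 further steps: ZZxxxxxxxxxxxx → ZZxxxxxxxxxxxxxxx → (answer).

ZZxxxxxxxxxxxxxxxxxx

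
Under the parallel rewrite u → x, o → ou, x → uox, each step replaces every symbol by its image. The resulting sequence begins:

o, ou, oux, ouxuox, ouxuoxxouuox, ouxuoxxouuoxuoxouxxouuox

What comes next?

ouxuoxxouuoxuoxouxxouuoxxouuoxouxuoxuoxouxxouuox

Replace each of the 24 characters of ouxuoxxouuoxuoxouxxouuox in place — ou x uox x ou uox uox ou x x ou uox x ou uox ou x uox uox ou x x ou uox — and concatenate.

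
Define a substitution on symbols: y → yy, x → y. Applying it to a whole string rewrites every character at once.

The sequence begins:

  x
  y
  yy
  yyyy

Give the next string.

Apply φ to yyyy symbol by symbol: y→yy, y→yy, y→yy, y→yy; joined: yy yy yy yy.

yyyyyyyy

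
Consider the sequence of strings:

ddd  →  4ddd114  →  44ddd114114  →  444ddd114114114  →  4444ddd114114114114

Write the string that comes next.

s(k+1) = 4·s(k)·114, so each term gains 4 as a prefix and 114 as a suffix.
One more step from 4444ddd114114114114 gives the answer.

44444ddd114114114114114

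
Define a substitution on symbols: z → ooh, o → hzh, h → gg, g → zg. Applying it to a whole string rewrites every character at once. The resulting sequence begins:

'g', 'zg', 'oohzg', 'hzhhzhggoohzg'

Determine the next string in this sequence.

ggoohggggoohggzgzghzhhzhggoohzg

Applying the rule to each of the 13 symbols of hzhhzhggoohzg gives the pieces gg ooh gg gg ooh gg zg zg hzh hzh gg ooh zg, which concatenate to the answer.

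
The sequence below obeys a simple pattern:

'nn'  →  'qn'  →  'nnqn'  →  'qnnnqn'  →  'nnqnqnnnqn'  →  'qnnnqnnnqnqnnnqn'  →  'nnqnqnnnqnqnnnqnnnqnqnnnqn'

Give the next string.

This is a Fibonacci-style word recurrence s(k) = s(k−2)·s(k−1): e.g. nn·qn = nnqn.
So term 8 is qnnnqnnnqnqnnnqn·nnqnqnnnqnqnnnqnnnqnqnnnqn.

qnnnqnnnqnqnnnqnnnqnqnnnqnqnnnqnnnqnqnnnqn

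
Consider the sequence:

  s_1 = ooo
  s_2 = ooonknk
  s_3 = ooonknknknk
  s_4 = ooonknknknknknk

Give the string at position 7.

Each term is the previous one with nknk appended.
From ooonknknknknknk, 3 further steps: ooonknknknknknk → ooonknknknknknknknk → ooonknknknknknknknknknk → (answer).

ooonknknknknknknknknknknknk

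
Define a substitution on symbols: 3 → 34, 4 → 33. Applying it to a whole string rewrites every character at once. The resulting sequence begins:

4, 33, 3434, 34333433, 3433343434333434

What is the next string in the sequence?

34333434343334333433343434333433

Applying the rule to each of the 16 symbols of 3433343434333434 gives the pieces 34 33 34 34 34 33 34 33 34 33 34 34 34 33 34 33, which concatenate to the answer.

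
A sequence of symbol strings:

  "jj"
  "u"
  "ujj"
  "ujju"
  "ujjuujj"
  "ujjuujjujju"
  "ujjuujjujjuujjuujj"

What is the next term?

Each term (from the third on) is the previous term followed by the one before it: term 3 = u·jj = ujj.
So term 8 is ujjuujjujjuujjuujj·ujjuujjujju.

ujjuujjujjuujjuujjujjuujjujju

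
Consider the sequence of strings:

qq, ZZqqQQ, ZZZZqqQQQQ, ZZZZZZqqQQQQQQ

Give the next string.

s(k+1) = ZZ·s(k)·QQ, so each term gains ZZ as a prefix and QQ as a suffix.
One more step from ZZZZZZqqQQQQQQ gives the answer.

ZZZZZZZZqqQQQQQQQQ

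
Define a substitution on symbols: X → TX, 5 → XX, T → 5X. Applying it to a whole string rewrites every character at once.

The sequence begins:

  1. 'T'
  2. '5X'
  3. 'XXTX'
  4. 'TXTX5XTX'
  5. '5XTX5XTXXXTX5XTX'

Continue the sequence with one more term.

XXTX5XTXXXTX5XTXTXTX5XTXXXTX5XTX

Applying the rule to each of the 16 symbols of 5XTX5XTXXXTX5XTX gives the pieces XX TX 5X TX XX TX 5X TX TX TX 5X TX XX TX 5X TX, which concatenate to the answer.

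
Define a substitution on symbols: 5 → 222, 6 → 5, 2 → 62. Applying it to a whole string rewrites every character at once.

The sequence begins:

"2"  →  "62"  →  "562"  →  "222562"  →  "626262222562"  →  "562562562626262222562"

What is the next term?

222562222562222562562562562626262222562

Replace each of the 21 characters of 562562562626262222562 in place — 222 5 62 222 5 62 222 5 62 5 62 5 62 5 62 62 62 62 222 5 62 — and concatenate.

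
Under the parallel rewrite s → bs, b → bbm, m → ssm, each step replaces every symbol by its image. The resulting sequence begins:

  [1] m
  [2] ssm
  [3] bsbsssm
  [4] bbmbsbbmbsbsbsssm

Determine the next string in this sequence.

bbmbbmssmbbmbsbbmbbmssmbbmbsbbmbsbbmbsbsbsssm

φ(bbmbsbbmbsbsbsssm) expands symbol-by-symbol to bbm bbm ssm bbm bs bbm bbm ssm bbm bs bbm bs bbm bs bs bs ssm; joining the 17 pieces gives the next term.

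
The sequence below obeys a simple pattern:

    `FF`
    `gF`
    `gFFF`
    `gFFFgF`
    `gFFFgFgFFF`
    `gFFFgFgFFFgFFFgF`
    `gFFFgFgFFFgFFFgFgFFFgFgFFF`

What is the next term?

Each term (from the third on) is the previous term followed by the one before it: term 3 = gF·FF = gFFF.
So term 8 is gFFFgFgFFFgFFFgFgFFFgFgFFF·gFFFgFgFFFgFFFgF.

gFFFgFgFFFgFFFgFgFFFgFgFFFgFFFgFgFFFgFFFgF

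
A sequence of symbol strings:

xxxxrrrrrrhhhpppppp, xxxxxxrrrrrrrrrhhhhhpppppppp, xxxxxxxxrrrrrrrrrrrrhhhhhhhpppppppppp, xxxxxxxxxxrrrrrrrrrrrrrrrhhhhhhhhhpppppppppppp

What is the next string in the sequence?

The n-th term is 2n x's then 3n r's then 2n-1 h's then 2n+2 p's, where the shown terms are n = 2, 3, 4, 5.
At n = 6 the blocks have lengths 12, 18, 11, 14.

xxxxxxxxxxxxrrrrrrrrrrrrrrrrrrhhhhhhhhhhhpppppppppppppp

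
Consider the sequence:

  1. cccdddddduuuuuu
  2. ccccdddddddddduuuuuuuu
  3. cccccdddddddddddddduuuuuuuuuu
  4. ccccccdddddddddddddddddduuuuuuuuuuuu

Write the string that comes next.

cccccccdddddddddddddddddddddduuuuuuuuuuuuuu

The n-th term is n+1 c's then 4n-2 d's then 2n+2 u's, where the shown terms are n = 2, 3, 4, 5.
At n = 6 the blocks have lengths 7, 22, 14.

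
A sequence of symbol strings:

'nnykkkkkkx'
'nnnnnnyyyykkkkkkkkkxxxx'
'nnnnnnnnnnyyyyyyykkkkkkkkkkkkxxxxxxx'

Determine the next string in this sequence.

Each string has the form n^{4n-2} y^{3n-2} k^{3n+3} x^{3n-2} (n = 1, 2, …).
At n = 4 the blocks have lengths 14, 10, 15, 10.

nnnnnnnnnnnnnnyyyyyyyyyykkkkkkkkkkkkkkkxxxxxxxxxx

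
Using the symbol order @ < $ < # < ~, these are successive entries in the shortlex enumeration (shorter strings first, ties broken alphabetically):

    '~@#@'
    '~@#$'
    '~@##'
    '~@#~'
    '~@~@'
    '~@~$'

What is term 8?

~@~~

Stepping forward 2 times from ~@~$: ~@~$ → ~@~#, then the target.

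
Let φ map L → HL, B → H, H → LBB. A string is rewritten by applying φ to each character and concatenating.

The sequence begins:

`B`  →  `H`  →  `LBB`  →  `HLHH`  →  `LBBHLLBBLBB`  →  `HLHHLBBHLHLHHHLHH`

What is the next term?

LBBHLLBBLBBHLHHLBBHLLBBHLLBBLBBLBBHLLBBLBB

φ(HLHHLBBHLHLHHHLHH) expands symbol-by-symbol to LBB HL LBB LBB HL H H LBB HL LBB HL LBB LBB LBB HL LBB LBB; joining the 17 pieces gives the next term.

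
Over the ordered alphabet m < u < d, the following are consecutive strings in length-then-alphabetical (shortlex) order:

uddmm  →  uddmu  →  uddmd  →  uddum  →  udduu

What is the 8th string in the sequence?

Stepping forward 3 times from udduu: udduu → uddud → udddm, then the target.

udddu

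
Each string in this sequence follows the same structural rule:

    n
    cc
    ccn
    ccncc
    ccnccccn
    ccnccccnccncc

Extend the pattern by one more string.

Each term (from the third on) is the previous term followed by the one before it: term 3 = cc·n = ccn.
The next term joins ccnccccnccncc and ccnccccn.

ccnccccnccnccccnccccn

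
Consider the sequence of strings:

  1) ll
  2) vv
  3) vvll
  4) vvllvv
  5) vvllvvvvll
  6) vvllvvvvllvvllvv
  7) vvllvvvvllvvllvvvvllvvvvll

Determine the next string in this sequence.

vvllvvvvllvvllvvvvllvvvvllvvllvvvvllvvllvv

From term 3 onward, concatenate the last term with the second-to-last: vv·ll = vvll, vvll·vv = vvllvv, …
Continuing: vvllvvvvllvvllvvvvllvvvvll · vvllvvvvllvvllvv gives term 8.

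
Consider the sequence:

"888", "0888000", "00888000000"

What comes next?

s(k+1) = 0·s(k)·000, so each term gains 0 as a prefix and 000 as a suffix.
So the next term is 0·00888000000·000.

000888000000000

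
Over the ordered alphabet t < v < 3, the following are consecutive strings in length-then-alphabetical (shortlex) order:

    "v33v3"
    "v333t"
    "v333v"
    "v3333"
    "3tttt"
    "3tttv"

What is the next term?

The successor of 3tttv increments the rightmost position that isn't already 3 and resets every position after it to t.

3ttt3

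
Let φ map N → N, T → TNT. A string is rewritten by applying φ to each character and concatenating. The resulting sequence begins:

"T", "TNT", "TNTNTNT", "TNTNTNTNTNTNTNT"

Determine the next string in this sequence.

Replace each of the 15 characters of TNTNTNTNTNTNTNT in place — TNT N TNT N TNT N TNT N TNT N TNT N TNT N TNT — and concatenate.

TNTNTNTNTNTNTNTNTNTNTNTNTNTNTNT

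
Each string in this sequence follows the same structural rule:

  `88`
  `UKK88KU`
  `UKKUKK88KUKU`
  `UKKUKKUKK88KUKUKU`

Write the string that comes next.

s(k+1) = UKK·s(k)·KU, so each term gains UKK as a prefix and KU as a suffix.
Applying this once more to UKKUKKUKK88KUKUKU:

UKKUKKUKKUKK88KUKUKUKU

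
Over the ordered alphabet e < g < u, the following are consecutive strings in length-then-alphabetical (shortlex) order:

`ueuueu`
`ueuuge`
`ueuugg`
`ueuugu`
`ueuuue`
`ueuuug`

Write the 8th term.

ugeeee

Continuing the enumeration 2 steps past ueuuug: ueuuug → ueuuuu → (answer).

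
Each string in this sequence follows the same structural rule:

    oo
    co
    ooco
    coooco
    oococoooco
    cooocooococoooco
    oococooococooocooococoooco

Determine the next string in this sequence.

From term 3 onward, concatenate the second-to-last term with the last: oo·co = ooco, co·ooco = coooco, …
The next term joins cooocooococoooco and oococooococooocooococoooco.

cooocooococooocooococooococooocooococoooco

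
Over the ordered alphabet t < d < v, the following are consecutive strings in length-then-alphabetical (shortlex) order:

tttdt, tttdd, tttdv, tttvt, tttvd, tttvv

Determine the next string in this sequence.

ttdtt

The successor of tttvv increments the rightmost position that isn't already v and resets every position after it to t.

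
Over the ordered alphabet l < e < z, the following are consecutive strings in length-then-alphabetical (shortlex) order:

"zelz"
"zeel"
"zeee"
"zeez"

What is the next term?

zezl

Find the rightmost character of zeez below z, bump it to the next letter, and reset everything to its right to l.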